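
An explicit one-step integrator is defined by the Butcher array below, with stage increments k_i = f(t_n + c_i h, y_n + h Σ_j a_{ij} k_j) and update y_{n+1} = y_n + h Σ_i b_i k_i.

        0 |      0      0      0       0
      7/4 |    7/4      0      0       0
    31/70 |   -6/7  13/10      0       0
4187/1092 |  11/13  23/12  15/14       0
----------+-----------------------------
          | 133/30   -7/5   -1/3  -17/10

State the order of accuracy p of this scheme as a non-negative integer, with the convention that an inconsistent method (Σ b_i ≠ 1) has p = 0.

1

b = (133/30, -7/5, -1/3, -17/10)
c = (0, 7/4, 31/70, 4187/1092)
Ac = (0, 0, 91/40, 9005/2352)
Σ b_i: 133/30·1 + (-7/5)·1 + (-1/3)·1 + (-17/10)·1 = 1 ✓
b·c: (-7/5)·7/4 + (-1/3)·31/70 + (-17/10)·4187/1092 = -19909/2184 ≠ 1/2 ⇒ order 1.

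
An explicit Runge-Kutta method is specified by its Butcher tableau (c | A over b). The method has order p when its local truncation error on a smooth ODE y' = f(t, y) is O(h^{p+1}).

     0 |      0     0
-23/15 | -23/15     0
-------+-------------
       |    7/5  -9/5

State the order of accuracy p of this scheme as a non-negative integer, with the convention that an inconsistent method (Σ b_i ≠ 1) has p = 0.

0

b = (7/5, -9/5)
c = (0, -23/15)
Σ b_i: 7/5·1 + (-9/5)·1 = -2/5 ≠ 1 ⇒ order 0.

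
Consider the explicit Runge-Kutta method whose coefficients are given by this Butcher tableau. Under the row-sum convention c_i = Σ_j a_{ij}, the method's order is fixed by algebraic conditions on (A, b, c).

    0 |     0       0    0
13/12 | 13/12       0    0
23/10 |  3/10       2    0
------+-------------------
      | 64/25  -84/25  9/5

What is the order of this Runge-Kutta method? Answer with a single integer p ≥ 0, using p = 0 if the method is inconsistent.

b = (64/25, -84/25, 9/5)
c = (0, 13/12, 23/10)
Ac = (0, 0, 13/6)
Σ b_i: 64/25·1 + (-84/25)·1 + 9/5·1 = 1 ✓
b·c: (-84/25)·13/12 + 9/5·23/10 = 1/2 ✓
b·c²: (-84/25)·169/144 + 9/5·529/100 = 2092/375 ≠ 1/3 ⇒ order 2.
b·Ac: 9/5·13/6 = 39/10 ≠ 1/6

2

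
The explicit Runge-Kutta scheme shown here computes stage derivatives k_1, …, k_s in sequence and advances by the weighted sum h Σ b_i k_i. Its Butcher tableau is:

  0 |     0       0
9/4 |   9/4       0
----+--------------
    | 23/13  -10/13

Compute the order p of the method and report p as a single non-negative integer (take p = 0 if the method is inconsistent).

b = (23/13, -10/13)
c = (0, 9/4)
Σ b_i: 23/13·1 + (-10/13)·1 = 1 ✓
b·c: (-10/13)·9/4 = -45/26 ≠ 1/2 ⇒ order 1.

1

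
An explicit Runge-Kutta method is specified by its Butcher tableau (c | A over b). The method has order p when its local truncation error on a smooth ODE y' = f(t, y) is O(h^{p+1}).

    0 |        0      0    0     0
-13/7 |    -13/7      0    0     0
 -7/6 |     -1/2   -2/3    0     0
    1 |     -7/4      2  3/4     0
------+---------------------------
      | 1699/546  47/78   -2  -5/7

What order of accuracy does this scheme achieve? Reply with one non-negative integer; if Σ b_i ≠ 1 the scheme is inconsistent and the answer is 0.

b = (1699/546, 47/78, -2, -5/7)
c = (0, -13/7, -7/6, 1)
Ac = (0, 0, 26/21, -257/56)
Σ b_i: 1699/546·1 + 47/78·1 + (-2)·1 + (-5/7)·1 = 1 ✓
b·c: 47/78·(-13/7) + (-2)·(-7/6) + (-5/7)·1 = 1/2 ✓
b·c²: 47/78·169/49 + (-2)·49/36 + (-5/7)·1 = -599/441 ≠ 1/3 ⇒ order 2.
b·Ac: (-2)·26/21 + (-5/7)·(-257/56) = 943/1176 ≠ 1/6

2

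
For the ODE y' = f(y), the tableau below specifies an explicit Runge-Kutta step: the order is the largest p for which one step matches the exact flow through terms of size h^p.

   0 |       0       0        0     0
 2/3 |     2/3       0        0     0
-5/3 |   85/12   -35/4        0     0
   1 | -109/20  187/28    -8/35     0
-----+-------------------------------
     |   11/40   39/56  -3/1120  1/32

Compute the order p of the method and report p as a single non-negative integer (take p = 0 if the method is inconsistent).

4

b = (11/40, 39/56, -3/1120, 1/32)
c = (0, 2/3, -5/3, 1)
Ac = (0, 0, -35/6, 29/6)
Σ b_i: 11/40·1 + 39/56·1 + (-3/1120)·1 + 1/32·1 = 1 ✓
b·c: 39/56·2/3 + (-3/1120)·(-5/3) + 1/32·1 = 1/2 ✓
b·c²: 39/56·4/9 + (-3/1120)·25/9 + 1/32·1 = 1/3 ✓
b·Ac: (-3/1120)·(-35/6) + 1/32·29/6 = 1/6 ✓
b·c³: 39/56·8/27 + (-3/1120)·(-125/27) + 1/32·1 = 1/4 ✓
b·(c∘Ac): (-3/1120)·175/18 + 1/32·29/6 = 1/8 ✓
b·Ac²: (-3/1120)·(-35/9) + 1/32·7/3 = 1/12 ✓
b·A²c: 1/32·4/3 = 1/24 ✓; 4 stages ⇒ order 4.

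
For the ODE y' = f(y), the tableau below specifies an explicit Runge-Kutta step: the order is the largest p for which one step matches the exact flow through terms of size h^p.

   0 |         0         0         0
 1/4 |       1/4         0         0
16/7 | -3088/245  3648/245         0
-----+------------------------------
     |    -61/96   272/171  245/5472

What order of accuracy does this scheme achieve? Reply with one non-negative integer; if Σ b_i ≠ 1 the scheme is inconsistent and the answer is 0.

3

b = (-61/96, 272/171, 245/5472)
c = (0, 1/4, 16/7)
Ac = (0, 0, 912/245)
Σ b_i: (-61/96)·1 + 272/171·1 + 245/5472·1 = 1 ✓
b·c: 272/171·1/4 + 245/5472·16/7 = 1/2 ✓
b·c²: 272/171·1/16 + 245/5472·256/49 = 1/3 ✓
b·Ac: 245/5472·912/245 = 1/6 ✓; 3 stages ⇒ order 3.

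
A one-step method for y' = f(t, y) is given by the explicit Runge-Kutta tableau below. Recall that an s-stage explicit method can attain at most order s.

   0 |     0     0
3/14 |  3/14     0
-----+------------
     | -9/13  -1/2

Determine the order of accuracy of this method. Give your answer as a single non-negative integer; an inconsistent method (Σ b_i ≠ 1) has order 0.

0

b = (-9/13, -1/2)
c = (0, 3/14)
Σ b_i: (-9/13)·1 + (-1/2)·1 = -31/26 ≠ 1 ⇒ order 0.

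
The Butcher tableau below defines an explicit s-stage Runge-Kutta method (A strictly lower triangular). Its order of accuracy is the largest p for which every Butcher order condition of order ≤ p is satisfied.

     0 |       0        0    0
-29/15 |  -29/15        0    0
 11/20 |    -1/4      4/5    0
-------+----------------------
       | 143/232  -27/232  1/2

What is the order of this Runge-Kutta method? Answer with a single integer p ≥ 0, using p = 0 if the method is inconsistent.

2

b = (143/232, -27/232, 1/2)
c = (0, -29/15, 11/20)
Ac = (0, 0, -116/75)
Σ b_i: 143/232·1 + (-27/232)·1 + 1/2·1 = 1 ✓
b·c: (-27/232)·(-29/15) + 1/2·11/20 = 1/2 ✓
b·c²: (-27/232)·841/225 + 1/2·121/400 = -227/800 ≠ 1/3 ⇒ order 2.
b·Ac: 1/2·(-116/75) = -58/75 ≠ 1/6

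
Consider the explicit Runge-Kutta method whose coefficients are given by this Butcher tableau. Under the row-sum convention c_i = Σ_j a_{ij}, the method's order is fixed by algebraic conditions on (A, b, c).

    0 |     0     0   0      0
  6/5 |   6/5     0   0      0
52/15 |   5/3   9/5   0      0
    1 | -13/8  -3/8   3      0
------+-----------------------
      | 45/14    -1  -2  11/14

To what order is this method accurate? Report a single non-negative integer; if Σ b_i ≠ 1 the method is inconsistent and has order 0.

1

b = (45/14, -1, -2, 11/14)
c = (0, 6/5, 52/15, 1)
Ac = (0, 0, 54/25, 199/20)
Σ b_i: 45/14·1 + (-1)·1 + (-2)·1 + 11/14·1 = 1 ✓
b·c: (-1)·6/5 + (-2)·52/15 + 11/14·1 = -1543/210 ≠ 1/2 ⇒ order 1.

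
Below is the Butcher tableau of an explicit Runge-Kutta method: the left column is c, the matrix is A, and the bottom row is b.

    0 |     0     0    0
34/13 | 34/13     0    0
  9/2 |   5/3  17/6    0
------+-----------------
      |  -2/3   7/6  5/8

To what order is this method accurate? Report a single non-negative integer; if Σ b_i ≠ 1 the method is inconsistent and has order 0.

b = (-2/3, 7/6, 5/8)
c = (0, 34/13, 9/2)
Ac = (0, 0, 289/39)
Σ b_i: (-2/3)·1 + 7/6·1 + 5/8·1 = 9/8 ≠ 1 ⇒ order 0.

0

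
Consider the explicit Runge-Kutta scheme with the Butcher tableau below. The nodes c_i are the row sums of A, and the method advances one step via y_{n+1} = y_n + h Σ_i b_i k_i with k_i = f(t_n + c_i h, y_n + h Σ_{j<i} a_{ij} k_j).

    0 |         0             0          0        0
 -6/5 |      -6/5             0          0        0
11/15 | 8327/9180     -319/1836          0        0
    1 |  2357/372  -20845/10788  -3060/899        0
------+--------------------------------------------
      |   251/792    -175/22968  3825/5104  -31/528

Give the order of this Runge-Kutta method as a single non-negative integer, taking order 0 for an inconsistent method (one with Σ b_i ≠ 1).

4

b = (251/792, -175/22968, 3825/5104, -31/528)
c = (0, -6/5, 11/15, 1)
Ac = (0, 0, 319/1530, -11/62)
Σ b_i: 251/792·1 + (-175/22968)·1 + 3825/5104·1 + (-31/528)·1 = 1 ✓
b·c: (-175/22968)·(-6/5) + 3825/5104·11/15 + (-31/528)·1 = 1/2 ✓
b·c²: (-175/22968)·36/25 + 3825/5104·121/225 + (-31/528)·1 = 1/3 ✓
b·Ac: 3825/5104·319/1530 + (-31/528)·(-11/62) = 1/6 ✓
b·c³: (-175/22968)·(-216/125) + 3825/5104·1331/3375 + (-31/528)·1 = 1/4 ✓
b·(c∘Ac): 3825/5104·3509/22950 + (-31/528)·(-11/62) = 1/8 ✓
b·Ac²: 3825/5104·(-319/1275) + (-31/528)·(-143/31) = 1/12 ✓
b·A²c: (-31/528)·(-22/31) = 1/24 ✓; 4 stages ⇒ order 4.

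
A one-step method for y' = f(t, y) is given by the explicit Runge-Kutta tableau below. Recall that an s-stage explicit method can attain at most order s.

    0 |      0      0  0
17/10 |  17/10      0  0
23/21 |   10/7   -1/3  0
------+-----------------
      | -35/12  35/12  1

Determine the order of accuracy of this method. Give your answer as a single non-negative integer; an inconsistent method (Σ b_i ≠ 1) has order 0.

1

b = (-35/12, 35/12, 1)
c = (0, 17/10, 23/21)
Ac = (0, 0, -17/30)
Σ b_i: (-35/12)·1 + 35/12·1 + 1·1 = 1 ✓
b·c: 35/12·17/10 + 1·23/21 = 339/56 ≠ 1/2 ⇒ order 1.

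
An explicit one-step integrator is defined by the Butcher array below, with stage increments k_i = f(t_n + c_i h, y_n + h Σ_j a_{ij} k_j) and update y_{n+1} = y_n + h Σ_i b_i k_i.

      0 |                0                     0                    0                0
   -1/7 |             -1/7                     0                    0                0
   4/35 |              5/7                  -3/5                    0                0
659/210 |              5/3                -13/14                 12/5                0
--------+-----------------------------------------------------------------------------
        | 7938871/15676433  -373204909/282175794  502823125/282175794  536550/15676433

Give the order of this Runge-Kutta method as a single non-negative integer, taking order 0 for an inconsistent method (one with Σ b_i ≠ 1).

3

b = (7938871/15676433, -373204909/282175794, 502823125/282175794, 536550/15676433)
c = (0, -1/7, 4/35, 659/210)
Ac = (0, 0, 3/35, 997/2450)
Σ b_i: 7938871/15676433·1 + (-373204909/282175794)·1 + 502823125/282175794·1 + 536550/15676433·1 = 1 ✓
b·c: (-373204909/282175794)·(-1/7) + 502823125/282175794·4/35 + 536550/15676433·659/210 = 1/2 ✓
b·c²: (-373204909/282175794)·1/49 + 502823125/282175794·16/1225 + 536550/15676433·434281/44100 = 1/3 ✓
b·Ac: 502823125/282175794·3/35 + 536550/15676433·997/2450 = 1/6 ✓
b·c³: (-373204909/282175794)·(-1/343) + 502823125/282175794·64/42875 + 536550/15676433·286191179/9261000 = 147144621539/138266139060 ≠ 1/4 ⇒ order 3.
b·(c∘Ac): 502823125/282175794·12/1225 + 536550/15676433·657023/514500 = 28764791/470292990 ≠ 1/8
b·Ac²: 502823125/282175794·(-3/245) + 536550/15676433·1063/85750 = -70435093/3292050930 ≠ 1/12
b·A²c: 536550/15676433·36/175 = 110376/15676433 ≠ 1/24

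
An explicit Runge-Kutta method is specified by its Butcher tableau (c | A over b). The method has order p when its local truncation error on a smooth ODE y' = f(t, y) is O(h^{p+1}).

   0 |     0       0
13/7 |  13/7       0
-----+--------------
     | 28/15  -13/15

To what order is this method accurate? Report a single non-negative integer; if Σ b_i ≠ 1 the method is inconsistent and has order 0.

1

b = (28/15, -13/15)
c = (0, 13/7)
Σ b_i: 28/15·1 + (-13/15)·1 = 1 ✓
b·c: (-13/15)·13/7 = -169/105 ≠ 1/2 ⇒ order 1.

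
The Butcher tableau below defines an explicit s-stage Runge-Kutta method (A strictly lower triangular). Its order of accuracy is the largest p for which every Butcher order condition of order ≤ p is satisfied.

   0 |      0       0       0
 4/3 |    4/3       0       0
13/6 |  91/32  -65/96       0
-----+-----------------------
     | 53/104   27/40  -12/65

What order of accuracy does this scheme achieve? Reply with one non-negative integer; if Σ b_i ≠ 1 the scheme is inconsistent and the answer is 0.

3

b = (53/104, 27/40, -12/65)
c = (0, 4/3, 13/6)
Ac = (0, 0, -65/72)
Σ b_i: 53/104·1 + 27/40·1 + (-12/65)·1 = 1 ✓
b·c: 27/40·4/3 + (-12/65)·13/6 = 1/2 ✓
b·c²: 27/40·16/9 + (-12/65)·169/36 = 1/3 ✓
b·Ac: (-12/65)·(-65/72) = 1/6 ✓; 3 stages ⇒ order 3.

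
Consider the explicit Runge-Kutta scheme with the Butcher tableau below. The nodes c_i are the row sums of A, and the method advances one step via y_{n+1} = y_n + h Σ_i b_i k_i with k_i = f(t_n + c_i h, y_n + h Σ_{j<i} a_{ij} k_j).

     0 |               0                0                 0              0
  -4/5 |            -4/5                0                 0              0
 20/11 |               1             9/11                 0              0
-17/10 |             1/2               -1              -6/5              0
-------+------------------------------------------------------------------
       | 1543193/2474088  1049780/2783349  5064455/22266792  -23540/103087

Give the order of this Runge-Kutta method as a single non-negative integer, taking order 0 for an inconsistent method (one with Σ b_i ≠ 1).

3

b = (1543193/2474088, 1049780/2783349, 5064455/22266792, -23540/103087)
c = (0, -4/5, 20/11, -17/10)
Ac = (0, 0, -36/55, -76/55)
Σ b_i: 1543193/2474088·1 + 1049780/2783349·1 + 5064455/22266792·1 + (-23540/103087)·1 = 1 ✓
b·c: 1049780/2783349·(-4/5) + 5064455/22266792·20/11 + (-23540/103087)·(-17/10) = 1/2 ✓
b·c²: 1049780/2783349·16/25 + 5064455/22266792·400/121 + (-23540/103087)·289/100 = 1/3 ✓
b·Ac: 5064455/22266792·(-36/55) + (-23540/103087)·(-76/55) = 1/6 ✓
b·c³: 1049780/2783349·(-64/125) + 5064455/22266792·8000/1331 + (-23540/103087)·(-4913/1000) = 35500651/15463050 ≠ 1/4 ⇒ order 3.
b·(c∘Ac): 5064455/22266792·(-144/121) + (-23540/103087)·646/275 = -1248014/1546305 ≠ 1/8
b·Ac²: 5064455/22266792·144/275 + (-23540/103087)·(-13936/3025) = 19919606/17009355 ≠ 1/12
b·A²c: (-23540/103087)·216/275 = -92448/515435 ≠ 1/24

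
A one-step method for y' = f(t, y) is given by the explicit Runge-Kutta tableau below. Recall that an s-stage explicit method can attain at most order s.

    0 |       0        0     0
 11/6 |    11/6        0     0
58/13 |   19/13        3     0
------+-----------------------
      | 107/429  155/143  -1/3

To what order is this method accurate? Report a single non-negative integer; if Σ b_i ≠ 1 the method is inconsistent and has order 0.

2

b = (107/429, 155/143, -1/3)
c = (0, 11/6, 58/13)
Ac = (0, 0, 11/2)
Σ b_i: 107/429·1 + 155/143·1 + (-1/3)·1 = 1 ✓
b·c: 155/143·11/6 + (-1/3)·58/13 = 1/2 ✓
b·c²: 155/143·121/36 + (-1/3)·3364/169 = -18203/6084 ≠ 1/3 ⇒ order 2.
b·Ac: (-1/3)·11/2 = -11/6 ≠ 1/6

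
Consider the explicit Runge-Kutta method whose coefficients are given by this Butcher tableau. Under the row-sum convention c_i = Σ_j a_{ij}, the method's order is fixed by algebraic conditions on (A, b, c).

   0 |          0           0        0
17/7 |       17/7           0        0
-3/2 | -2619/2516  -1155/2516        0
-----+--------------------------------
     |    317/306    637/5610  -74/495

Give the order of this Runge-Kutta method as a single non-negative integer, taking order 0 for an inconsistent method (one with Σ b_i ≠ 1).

3

b = (317/306, 637/5610, -74/495)
c = (0, 17/7, -3/2)
Ac = (0, 0, -165/148)
Σ b_i: 317/306·1 + 637/5610·1 + (-74/495)·1 = 1 ✓
b·c: 637/5610·17/7 + (-74/495)·(-3/2) = 1/2 ✓
b·c²: 637/5610·289/49 + (-74/495)·9/4 = 1/3 ✓
b·Ac: (-74/495)·(-165/148) = 1/6 ✓; 3 stages ⇒ order 3.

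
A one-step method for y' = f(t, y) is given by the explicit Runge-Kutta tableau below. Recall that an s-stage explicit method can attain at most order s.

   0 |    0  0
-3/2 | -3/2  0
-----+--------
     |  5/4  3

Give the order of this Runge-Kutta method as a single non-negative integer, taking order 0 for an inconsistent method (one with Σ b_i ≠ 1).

0

b = (5/4, 3)
c = (0, -3/2)
Σ b_i: 5/4·1 + 3·1 = 17/4 ≠ 1 ⇒ order 0.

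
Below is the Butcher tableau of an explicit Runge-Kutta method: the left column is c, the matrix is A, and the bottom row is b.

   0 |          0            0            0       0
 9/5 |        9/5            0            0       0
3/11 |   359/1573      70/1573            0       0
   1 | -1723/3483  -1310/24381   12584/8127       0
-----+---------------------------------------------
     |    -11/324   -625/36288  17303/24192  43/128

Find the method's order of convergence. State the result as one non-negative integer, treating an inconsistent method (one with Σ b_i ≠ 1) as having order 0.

b = (-11/324, -625/36288, 17303/24192, 43/128)
c = (0, 9/5, 3/11, 1)
Ac = (0, 0, 126/1573, 14/43)
Σ b_i: (-11/324)·1 + (-625/36288)·1 + 17303/24192·1 + 43/128·1 = 1 ✓
b·c: (-625/36288)·9/5 + 17303/24192·3/11 + 43/128·1 = 1/2 ✓
b·c²: (-625/36288)·81/25 + 17303/24192·9/121 + 43/128·1 = 1/3 ✓
b·Ac: 17303/24192·126/1573 + 43/128·14/43 = 1/6 ✓
b·c³: (-625/36288)·729/125 + 17303/24192·27/1331 + 43/128·1 = 1/4 ✓
b·(c∘Ac): 17303/24192·378/17303 + 43/128·14/43 = 1/8 ✓
b·Ac²: 17303/24192·1134/7865 + 43/128·(-38/645) = 1/12 ✓
b·A²c: 43/128·16/129 = 1/24 ✓; 4 stages ⇒ order 4.

4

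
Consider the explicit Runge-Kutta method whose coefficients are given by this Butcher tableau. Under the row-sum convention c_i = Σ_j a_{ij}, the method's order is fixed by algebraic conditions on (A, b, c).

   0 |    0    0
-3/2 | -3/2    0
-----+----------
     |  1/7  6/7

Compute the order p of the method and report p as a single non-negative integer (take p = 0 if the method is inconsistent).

b = (1/7, 6/7)
c = (0, -3/2)
Σ b_i: 1/7·1 + 6/7·1 = 1 ✓
b·c: 6/7·(-3/2) = -9/7 ≠ 1/2 ⇒ order 1.

1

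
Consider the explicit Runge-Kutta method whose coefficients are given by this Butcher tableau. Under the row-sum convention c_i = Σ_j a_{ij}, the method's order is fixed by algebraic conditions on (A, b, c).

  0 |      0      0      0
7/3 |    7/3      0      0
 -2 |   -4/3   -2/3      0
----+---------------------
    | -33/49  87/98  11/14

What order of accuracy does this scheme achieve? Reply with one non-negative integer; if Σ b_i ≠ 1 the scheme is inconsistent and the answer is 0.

b = (-33/49, 87/98, 11/14)
c = (0, 7/3, -2)
Ac = (0, 0, -14/9)
Σ b_i: (-33/49)·1 + 87/98·1 + 11/14·1 = 1 ✓
b·c: 87/98·7/3 + 11/14·(-2) = 1/2 ✓
b·c²: 87/98·49/9 + 11/14·4 = 335/42 ≠ 1/3 ⇒ order 2.
b·Ac: 11/14·(-14/9) = -11/9 ≠ 1/6

2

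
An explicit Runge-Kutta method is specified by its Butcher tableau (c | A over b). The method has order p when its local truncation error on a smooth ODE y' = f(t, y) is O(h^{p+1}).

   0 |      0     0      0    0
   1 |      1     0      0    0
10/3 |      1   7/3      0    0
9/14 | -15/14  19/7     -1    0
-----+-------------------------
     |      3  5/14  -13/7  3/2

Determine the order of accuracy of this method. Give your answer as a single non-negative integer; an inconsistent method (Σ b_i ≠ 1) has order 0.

b = (3, 5/14, -13/7, 3/2)
c = (0, 1, 10/3, 9/14)
Ac = (0, 0, 7/3, -13/21)
Σ b_i: 3·1 + 5/14·1 + (-13/7)·1 + 3/2·1 = 3 ≠ 1 ⇒ order 0.

0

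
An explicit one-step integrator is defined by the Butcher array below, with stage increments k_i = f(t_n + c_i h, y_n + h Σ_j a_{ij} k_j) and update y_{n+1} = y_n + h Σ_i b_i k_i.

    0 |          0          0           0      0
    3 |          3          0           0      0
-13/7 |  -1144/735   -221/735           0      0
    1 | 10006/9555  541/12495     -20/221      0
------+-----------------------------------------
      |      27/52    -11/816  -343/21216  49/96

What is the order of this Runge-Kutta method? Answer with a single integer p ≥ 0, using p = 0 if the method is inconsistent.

b = (27/52, -11/816, -343/21216, 49/96)
c = (0, 3, -13/7, 1)
Ac = (0, 0, -221/245, 73/245)
Σ b_i: 27/52·1 + (-11/816)·1 + (-343/21216)·1 + 49/96·1 = 1 ✓
b·c: (-11/816)·3 + (-343/21216)·(-13/7) + 49/96·1 = 1/2 ✓
b·c²: (-11/816)·9 + (-343/21216)·169/49 + 49/96·1 = 1/3 ✓
b·Ac: (-343/21216)·(-221/245) + 49/96·73/245 = 1/6 ✓
b·c³: (-11/816)·27 + (-343/21216)·(-2197/343) + 49/96·1 = 1/4 ✓
b·(c∘Ac): (-343/21216)·2873/1715 + 49/96·73/245 = 1/8 ✓
b·Ac²: (-343/21216)·(-663/245) + 49/96·19/245 = 1/12 ✓
b·A²c: 49/96·4/49 = 1/24 ✓; 4 stages ⇒ order 4.

4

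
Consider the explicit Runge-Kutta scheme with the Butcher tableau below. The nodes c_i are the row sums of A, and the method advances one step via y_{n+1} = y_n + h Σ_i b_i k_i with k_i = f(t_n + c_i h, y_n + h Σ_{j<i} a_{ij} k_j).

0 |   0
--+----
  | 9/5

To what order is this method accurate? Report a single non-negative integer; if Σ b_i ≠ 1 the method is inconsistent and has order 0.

b = (9/5)
c = (0)
Σ b_i: 9/5·1 = 9/5 ≠ 1 ⇒ order 0.

0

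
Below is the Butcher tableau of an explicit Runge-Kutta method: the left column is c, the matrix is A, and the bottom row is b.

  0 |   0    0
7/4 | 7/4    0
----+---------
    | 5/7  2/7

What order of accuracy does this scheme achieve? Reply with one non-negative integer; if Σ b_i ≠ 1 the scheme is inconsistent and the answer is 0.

2

b = (5/7, 2/7)
c = (0, 7/4)
Σ b_i: 5/7·1 + 2/7·1 = 1 ✓
b·c: 2/7·7/4 = 1/2 ✓; 2 stages ⇒ order 2.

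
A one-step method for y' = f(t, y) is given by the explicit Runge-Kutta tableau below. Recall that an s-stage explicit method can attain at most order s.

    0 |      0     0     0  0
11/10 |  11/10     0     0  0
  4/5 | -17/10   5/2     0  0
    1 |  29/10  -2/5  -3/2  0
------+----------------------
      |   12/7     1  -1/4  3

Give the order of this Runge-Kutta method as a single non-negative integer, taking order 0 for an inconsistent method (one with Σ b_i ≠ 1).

0

b = (12/7, 1, -1/4, 3)
c = (0, 11/10, 4/5, 1)
Ac = (0, 0, 11/4, -41/25)
Σ b_i: 12/7·1 + 1·1 + (-1/4)·1 + 3·1 = 153/28 ≠ 1 ⇒ order 0.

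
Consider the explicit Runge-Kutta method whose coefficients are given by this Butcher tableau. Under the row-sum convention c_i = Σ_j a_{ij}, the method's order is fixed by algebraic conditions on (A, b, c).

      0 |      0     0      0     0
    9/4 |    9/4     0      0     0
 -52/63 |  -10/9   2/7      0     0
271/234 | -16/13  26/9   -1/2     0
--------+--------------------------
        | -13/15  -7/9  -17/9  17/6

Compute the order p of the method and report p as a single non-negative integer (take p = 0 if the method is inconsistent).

0

b = (-13/15, -7/9, -17/9, 17/6)
c = (0, 9/4, -52/63, 271/234)
Ac = (0, 0, 9/14, 871/126)
Σ b_i: (-13/15)·1 + (-7/9)·1 + (-17/9)·1 + 17/6·1 = -7/10 ≠ 1 ⇒ order 0.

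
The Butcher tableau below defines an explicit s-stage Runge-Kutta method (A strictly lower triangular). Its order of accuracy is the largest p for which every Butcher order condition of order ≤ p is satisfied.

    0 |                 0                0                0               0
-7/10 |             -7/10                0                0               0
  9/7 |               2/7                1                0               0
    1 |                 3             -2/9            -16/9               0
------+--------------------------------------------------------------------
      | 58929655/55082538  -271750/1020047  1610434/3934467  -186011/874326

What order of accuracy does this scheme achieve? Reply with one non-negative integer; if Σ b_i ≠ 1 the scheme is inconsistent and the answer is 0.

b = (58929655/55082538, -271750/1020047, 1610434/3934467, -186011/874326)
c = (0, -7/10, 9/7, 1)
Ac = (0, 0, -7/10, -671/315)
Σ b_i: 58929655/55082538·1 + (-271750/1020047)·1 + 1610434/3934467·1 + (-186011/874326)·1 = 1 ✓
b·c: (-271750/1020047)·(-7/10) + 1610434/3934467·9/7 + (-186011/874326)·1 = 1/2 ✓
b·c²: (-271750/1020047)·49/100 + 1610434/3934467·81/49 + (-186011/874326)·1 = 1/3 ✓
b·Ac: 1610434/3934467·(-7/10) + (-186011/874326)·(-671/315) = 1/6 ✓
b·c³: (-271750/1020047)·(-343/1000) + 1610434/3934467·729/343 + (-186011/874326)·1 = 9162953/12240564 ≠ 1/4 ⇒ order 3.
b·(c∘Ac): 1610434/3934467·(-9/10) + (-186011/874326)·(-671/315) = 3336577/39344670 ≠ 1/8
b·Ac²: 1610434/3934467·49/100 + (-186011/874326)·(-67201/22050) = 17319341/20400940 ≠ 1/12
b·A²c: (-186011/874326)·56/45 = -5208308/19672335 ≠ 1/24

3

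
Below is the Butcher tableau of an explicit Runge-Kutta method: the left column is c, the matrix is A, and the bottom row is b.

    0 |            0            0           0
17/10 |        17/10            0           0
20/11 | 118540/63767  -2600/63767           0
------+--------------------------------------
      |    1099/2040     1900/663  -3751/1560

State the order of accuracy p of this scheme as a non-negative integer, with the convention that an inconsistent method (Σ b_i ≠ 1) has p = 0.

b = (1099/2040, 1900/663, -3751/1560)
c = (0, 17/10, 20/11)
Ac = (0, 0, -260/3751)
Σ b_i: 1099/2040·1 + 1900/663·1 + (-3751/1560)·1 = 1 ✓
b·c: 1900/663·17/10 + (-3751/1560)·20/11 = 1/2 ✓
b·c²: 1900/663·289/100 + (-3751/1560)·400/121 = 1/3 ✓
b·Ac: (-3751/1560)·(-260/3751) = 1/6 ✓; 3 stages ⇒ order 3.

3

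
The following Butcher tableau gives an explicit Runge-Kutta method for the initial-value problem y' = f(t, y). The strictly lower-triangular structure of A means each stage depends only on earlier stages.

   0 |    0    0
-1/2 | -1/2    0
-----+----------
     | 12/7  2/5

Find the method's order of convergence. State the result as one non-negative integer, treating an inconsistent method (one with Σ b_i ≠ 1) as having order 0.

0

b = (12/7, 2/5)
c = (0, -1/2)
Σ b_i: 12/7·1 + 2/5·1 = 74/35 ≠ 1 ⇒ order 0.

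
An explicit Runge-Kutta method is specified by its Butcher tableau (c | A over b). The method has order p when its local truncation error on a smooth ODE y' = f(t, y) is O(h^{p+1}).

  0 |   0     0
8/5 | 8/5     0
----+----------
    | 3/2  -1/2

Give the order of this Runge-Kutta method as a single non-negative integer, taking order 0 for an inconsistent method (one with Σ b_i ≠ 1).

b = (3/2, -1/2)
c = (0, 8/5)
Σ b_i: 3/2·1 + (-1/2)·1 = 1 ✓
b·c: (-1/2)·8/5 = -4/5 ≠ 1/2 ⇒ order 1.

1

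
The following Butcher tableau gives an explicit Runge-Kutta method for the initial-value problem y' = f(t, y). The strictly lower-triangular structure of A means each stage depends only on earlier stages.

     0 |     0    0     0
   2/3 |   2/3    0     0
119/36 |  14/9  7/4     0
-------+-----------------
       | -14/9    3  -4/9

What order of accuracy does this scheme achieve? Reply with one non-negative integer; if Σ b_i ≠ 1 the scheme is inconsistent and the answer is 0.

b = (-14/9, 3, -4/9)
c = (0, 2/3, 119/36)
Ac = (0, 0, 7/6)
Σ b_i: (-14/9)·1 + 3·1 + (-4/9)·1 = 1 ✓
b·c: 3·2/3 + (-4/9)·119/36 = 43/81 ≠ 1/2 ⇒ order 1.

1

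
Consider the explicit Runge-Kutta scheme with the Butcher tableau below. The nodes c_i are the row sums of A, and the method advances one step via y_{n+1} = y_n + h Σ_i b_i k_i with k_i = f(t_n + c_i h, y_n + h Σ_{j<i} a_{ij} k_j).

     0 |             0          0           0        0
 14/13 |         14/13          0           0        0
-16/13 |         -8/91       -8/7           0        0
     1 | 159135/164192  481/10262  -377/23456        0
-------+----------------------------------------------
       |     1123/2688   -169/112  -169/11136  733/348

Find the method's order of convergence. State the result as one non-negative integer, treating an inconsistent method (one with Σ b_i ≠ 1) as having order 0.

4

b = (1123/2688, -169/112, -169/11136, 733/348)
c = (0, 14/13, -16/13, 1)
Ac = (0, 0, -16/13, 103/1466)
Σ b_i: 1123/2688·1 + (-169/112)·1 + (-169/11136)·1 + 733/348·1 = 1 ✓
b·c: (-169/112)·14/13 + (-169/11136)·(-16/13) + 733/348·1 = 1/2 ✓
b·c²: (-169/112)·196/169 + (-169/11136)·256/169 + 733/348·1 = 1/3 ✓
b·Ac: (-169/11136)·(-16/13) + 733/348·103/1466 = 1/6 ✓
b·c³: (-169/112)·2744/2197 + (-169/11136)·(-4096/2197) + 733/348·1 = 1/4 ✓
b·(c∘Ac): (-169/11136)·256/169 + 733/348·103/1466 = 1/8 ✓
b·Ac²: (-169/11136)·(-224/169) + 733/348·22/733 = 1/12 ✓
b·A²c: 733/348·29/1466 = 1/24 ✓; 4 stages ⇒ order 4.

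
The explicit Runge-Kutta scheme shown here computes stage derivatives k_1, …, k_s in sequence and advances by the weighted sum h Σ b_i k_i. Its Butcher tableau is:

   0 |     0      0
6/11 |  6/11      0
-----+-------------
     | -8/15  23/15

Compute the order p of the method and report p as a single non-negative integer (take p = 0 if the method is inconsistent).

1

b = (-8/15, 23/15)
c = (0, 6/11)
Σ b_i: (-8/15)·1 + 23/15·1 = 1 ✓
b·c: 23/15·6/11 = 46/55 ≠ 1/2 ⇒ order 1.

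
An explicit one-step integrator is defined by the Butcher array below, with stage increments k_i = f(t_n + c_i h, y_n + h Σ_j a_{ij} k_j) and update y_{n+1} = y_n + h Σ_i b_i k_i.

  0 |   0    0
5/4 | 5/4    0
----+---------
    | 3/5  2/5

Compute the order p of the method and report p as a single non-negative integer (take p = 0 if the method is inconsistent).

b = (3/5, 2/5)
c = (0, 5/4)
Σ b_i: 3/5·1 + 2/5·1 = 1 ✓
b·c: 2/5·5/4 = 1/2 ✓; 2 stages ⇒ order 2.

2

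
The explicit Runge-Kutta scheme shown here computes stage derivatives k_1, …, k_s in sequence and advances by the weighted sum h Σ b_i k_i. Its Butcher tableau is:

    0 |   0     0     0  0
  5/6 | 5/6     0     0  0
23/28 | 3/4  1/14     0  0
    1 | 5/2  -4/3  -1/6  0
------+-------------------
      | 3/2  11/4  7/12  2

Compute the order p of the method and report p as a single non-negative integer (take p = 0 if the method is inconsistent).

0

b = (3/2, 11/4, 7/12, 2)
c = (0, 5/6, 23/28, 1)
Ac = (0, 0, 5/84, -629/504)
Σ b_i: 3/2·1 + 11/4·1 + 7/12·1 + 2·1 = 41/6 ≠ 1 ⇒ order 0.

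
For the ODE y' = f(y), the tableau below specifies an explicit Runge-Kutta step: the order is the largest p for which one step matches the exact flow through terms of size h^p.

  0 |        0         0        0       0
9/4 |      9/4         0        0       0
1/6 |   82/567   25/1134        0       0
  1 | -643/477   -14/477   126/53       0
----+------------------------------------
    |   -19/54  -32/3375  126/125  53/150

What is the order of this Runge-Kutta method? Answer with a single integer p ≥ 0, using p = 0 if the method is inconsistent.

4

b = (-19/54, -32/3375, 126/125, 53/150)
c = (0, 9/4, 1/6, 1)
Ac = (0, 0, 25/504, 35/106)
Σ b_i: (-19/54)·1 + (-32/3375)·1 + 126/125·1 + 53/150·1 = 1 ✓
b·c: (-32/3375)·9/4 + 126/125·1/6 + 53/150·1 = 1/2 ✓
b·c²: (-32/3375)·81/16 + 126/125·1/36 + 53/150·1 = 1/3 ✓
b·Ac: 126/125·25/504 + 53/150·35/106 = 1/6 ✓
b·c³: (-32/3375)·729/64 + 126/125·1/216 + 53/150·1 = 1/4 ✓
b·(c∘Ac): 126/125·25/3024 + 53/150·35/106 = 1/8 ✓
b·Ac²: 126/125·25/224 + 53/150·(-35/424) = 1/12 ✓
b·A²c: 53/150·25/212 = 1/24 ✓; 4 stages ⇒ order 4.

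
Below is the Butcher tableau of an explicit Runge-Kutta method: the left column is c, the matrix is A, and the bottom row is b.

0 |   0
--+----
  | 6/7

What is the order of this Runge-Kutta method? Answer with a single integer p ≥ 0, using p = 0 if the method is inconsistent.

0

b = (6/7)
c = (0)
Σ b_i: 6/7·1 = 6/7 ≠ 1 ⇒ order 0.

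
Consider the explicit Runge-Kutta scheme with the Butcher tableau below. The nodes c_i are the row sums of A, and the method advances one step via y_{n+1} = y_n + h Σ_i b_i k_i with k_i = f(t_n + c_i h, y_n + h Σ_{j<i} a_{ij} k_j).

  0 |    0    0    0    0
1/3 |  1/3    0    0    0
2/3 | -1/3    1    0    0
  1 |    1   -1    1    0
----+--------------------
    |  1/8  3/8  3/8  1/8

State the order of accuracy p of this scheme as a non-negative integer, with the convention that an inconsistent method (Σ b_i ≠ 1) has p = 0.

4

b = (1/8, 3/8, 3/8, 1/8)
c = (0, 1/3, 2/3, 1)
Ac = (0, 0, 1/3, 1/3)
Σ b_i: 1/8·1 + 3/8·1 + 3/8·1 + 1/8·1 = 1 ✓
b·c: 3/8·1/3 + 3/8·2/3 + 1/8·1 = 1/2 ✓
b·c²: 3/8·1/9 + 3/8·4/9 + 1/8·1 = 1/3 ✓
b·Ac: 3/8·1/3 + 1/8·1/3 = 1/6 ✓
b·c³: 3/8·1/27 + 3/8·8/27 + 1/8·1 = 1/4 ✓
b·(c∘Ac): 3/8·2/9 + 1/8·1/3 = 1/8 ✓
b·Ac²: 3/8·1/9 + 1/8·1/3 = 1/12 ✓
b·A²c: 1/8·1/3 = 1/24 ✓; 4 stages ⇒ order 4.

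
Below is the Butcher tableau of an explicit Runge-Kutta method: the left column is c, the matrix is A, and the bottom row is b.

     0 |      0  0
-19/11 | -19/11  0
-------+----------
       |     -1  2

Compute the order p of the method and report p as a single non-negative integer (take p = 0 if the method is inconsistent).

1

b = (-1, 2)
c = (0, -19/11)
Σ b_i: (-1)·1 + 2·1 = 1 ✓
b·c: 2·(-19/11) = -38/11 ≠ 1/2 ⇒ order 1.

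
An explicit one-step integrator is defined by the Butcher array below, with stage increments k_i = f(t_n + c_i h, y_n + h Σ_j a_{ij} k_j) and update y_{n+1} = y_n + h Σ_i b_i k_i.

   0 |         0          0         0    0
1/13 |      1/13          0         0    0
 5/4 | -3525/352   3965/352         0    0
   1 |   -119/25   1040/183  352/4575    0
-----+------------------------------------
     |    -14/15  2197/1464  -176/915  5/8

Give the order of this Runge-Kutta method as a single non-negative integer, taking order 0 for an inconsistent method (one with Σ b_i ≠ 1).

b = (-14/15, 2197/1464, -176/915, 5/8)
c = (0, 1/13, 5/4, 1)
Ac = (0, 0, 305/352, 8/15)
Σ b_i: (-14/15)·1 + 2197/1464·1 + (-176/915)·1 + 5/8·1 = 1 ✓
b·c: 2197/1464·1/13 + (-176/915)·5/4 + 5/8·1 = 1/2 ✓
b·c²: 2197/1464·1/169 + (-176/915)·25/16 + 5/8·1 = 1/3 ✓
b·Ac: (-176/915)·305/352 + 5/8·8/15 = 1/6 ✓
b·c³: 2197/1464·1/2197 + (-176/915)·125/64 + 5/8·1 = 1/4 ✓
b·(c∘Ac): (-176/915)·1525/1408 + 5/8·8/15 = 1/8 ✓
b·Ac²: (-176/915)·305/4576 + 5/8·2/13 = 1/12 ✓
b·A²c: 5/8·1/15 = 1/24 ✓; 4 stages ⇒ order 4.

4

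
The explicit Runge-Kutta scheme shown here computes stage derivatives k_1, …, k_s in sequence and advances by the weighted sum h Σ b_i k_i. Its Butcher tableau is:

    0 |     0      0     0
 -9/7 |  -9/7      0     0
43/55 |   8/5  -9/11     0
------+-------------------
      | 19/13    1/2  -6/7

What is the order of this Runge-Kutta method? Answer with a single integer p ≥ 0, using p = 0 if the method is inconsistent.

b = (19/13, 1/2, -6/7)
c = (0, -9/7, 43/55)
Ac = (0, 0, 81/77)
Σ b_i: 19/13·1 + 1/2·1 + (-6/7)·1 = 201/182 ≠ 1 ⇒ order 0.

0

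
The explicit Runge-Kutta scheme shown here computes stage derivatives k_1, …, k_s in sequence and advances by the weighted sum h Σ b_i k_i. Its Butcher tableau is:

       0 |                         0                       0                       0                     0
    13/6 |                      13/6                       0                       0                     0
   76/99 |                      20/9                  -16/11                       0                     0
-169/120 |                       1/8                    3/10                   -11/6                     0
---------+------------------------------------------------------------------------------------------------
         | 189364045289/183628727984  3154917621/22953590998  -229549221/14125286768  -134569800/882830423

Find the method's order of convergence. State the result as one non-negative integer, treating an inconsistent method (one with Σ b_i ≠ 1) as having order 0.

3

b = (189364045289/183628727984, 3154917621/22953590998, -229549221/14125286768, -134569800/882830423)
c = (0, 13/6, 76/99, -169/120)
Ac = (0, 0, -104/33, -409/540)
Σ b_i: 189364045289/183628727984·1 + 3154917621/22953590998·1 + (-229549221/14125286768)·1 + (-134569800/882830423)·1 = 1 ✓
b·c: 3154917621/22953590998·13/6 + (-229549221/14125286768)·76/99 + (-134569800/882830423)·(-169/120) = 1/2 ✓
b·c²: 3154917621/22953590998·169/36 + (-229549221/14125286768)·5776/9801 + (-134569800/882830423)·28561/14400 = 1/3 ✓
b·Ac: (-229549221/14125286768)·(-104/33) + (-134569800/882830423)·(-409/540) = 1/6 ✓
b·c³: 3154917621/22953590998·2197/216 + (-229549221/14125286768)·438976/970299 + (-134569800/882830423)·(-4826809/1728000) = 50802603810757/27968067800640 ≠ 1/4 ⇒ order 3.
b·(c∘Ac): (-229549221/14125286768)·(-7904/3267) + (-134569800/882830423)·69121/64800 = -3917997889/31781895228 ≠ 1/8
b·Ac²: (-229549221/14125286768)·(-676/99) + (-134569800/882830423)·35059/106920 = 63960537067/1048802542524 ≠ 1/12
b·A²c: (-134569800/882830423)·52/9 = -777514400/882830423 ≠ 1/24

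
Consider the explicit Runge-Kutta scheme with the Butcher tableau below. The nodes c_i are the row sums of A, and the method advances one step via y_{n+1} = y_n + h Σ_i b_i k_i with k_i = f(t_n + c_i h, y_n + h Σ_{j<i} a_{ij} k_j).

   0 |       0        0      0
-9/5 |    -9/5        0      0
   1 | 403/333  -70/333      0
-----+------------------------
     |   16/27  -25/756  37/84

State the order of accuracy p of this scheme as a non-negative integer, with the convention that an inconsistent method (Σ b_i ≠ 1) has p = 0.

b = (16/27, -25/756, 37/84)
c = (0, -9/5, 1)
Ac = (0, 0, 14/37)
Σ b_i: 16/27·1 + (-25/756)·1 + 37/84·1 = 1 ✓
b·c: (-25/756)·(-9/5) + 37/84·1 = 1/2 ✓
b·c²: (-25/756)·81/25 + 37/84·1 = 1/3 ✓
b·Ac: 37/84·14/37 = 1/6 ✓; 3 stages ⇒ order 3.

3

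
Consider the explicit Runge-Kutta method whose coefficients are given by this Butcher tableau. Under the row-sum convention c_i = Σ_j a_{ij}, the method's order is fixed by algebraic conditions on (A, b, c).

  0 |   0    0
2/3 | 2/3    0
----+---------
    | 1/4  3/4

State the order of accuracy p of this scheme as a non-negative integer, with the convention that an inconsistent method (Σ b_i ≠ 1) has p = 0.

b = (1/4, 3/4)
c = (0, 2/3)
Σ b_i: 1/4·1 + 3/4·1 = 1 ✓
b·c: 3/4·2/3 = 1/2 ✓; 2 stages ⇒ order 2.

2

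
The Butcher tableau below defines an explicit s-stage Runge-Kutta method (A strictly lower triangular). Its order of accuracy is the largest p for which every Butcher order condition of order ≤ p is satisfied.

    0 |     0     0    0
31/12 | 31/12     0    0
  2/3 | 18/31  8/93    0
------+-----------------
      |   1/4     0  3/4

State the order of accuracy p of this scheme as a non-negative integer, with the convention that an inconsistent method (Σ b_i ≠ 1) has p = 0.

b = (1/4, 0, 3/4)
c = (0, 31/12, 2/3)
Ac = (0, 0, 2/9)
Σ b_i: 1/4·1 + 3/4·1 = 1 ✓
b·c: 3/4·2/3 = 1/2 ✓
b·c²: 3/4·4/9 = 1/3 ✓
b·Ac: 3/4·2/9 = 1/6 ✓; 3 stages ⇒ order 3.

3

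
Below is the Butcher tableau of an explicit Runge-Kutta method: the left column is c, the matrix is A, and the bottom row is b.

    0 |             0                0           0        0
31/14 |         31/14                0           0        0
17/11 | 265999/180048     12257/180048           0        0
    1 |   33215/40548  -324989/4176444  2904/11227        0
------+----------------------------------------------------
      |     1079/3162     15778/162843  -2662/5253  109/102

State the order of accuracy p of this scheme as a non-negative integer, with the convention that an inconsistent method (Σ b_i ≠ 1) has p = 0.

b = (1079/3162, 15778/162843, -2662/5253, 109/102)
c = (0, 31/14, 17/11, 1)
Ac = (0, 0, 1751/11616, 595/2616)
Σ b_i: 1079/3162·1 + 15778/162843·1 + (-2662/5253)·1 + 109/102·1 = 1 ✓
b·c: 15778/162843·31/14 + (-2662/5253)·17/11 + 109/102·1 = 1/2 ✓
b·c²: 15778/162843·961/196 + (-2662/5253)·289/121 + 109/102·1 = 1/3 ✓
b·Ac: (-2662/5253)·1751/11616 + 109/102·595/2616 = 1/6 ✓
b·c³: 15778/162843·29791/2744 + (-2662/5253)·4913/1331 + 109/102·1 = 1/4 ✓
b·(c∘Ac): (-2662/5253)·29767/127776 + 109/102·595/2616 = 1/8 ✓
b·Ac²: (-2662/5253)·54281/162624 + 109/102·8653/36624 = 1/12 ✓
b·A²c: 109/102·17/436 = 1/24 ✓; 4 stages ⇒ order 4.

4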